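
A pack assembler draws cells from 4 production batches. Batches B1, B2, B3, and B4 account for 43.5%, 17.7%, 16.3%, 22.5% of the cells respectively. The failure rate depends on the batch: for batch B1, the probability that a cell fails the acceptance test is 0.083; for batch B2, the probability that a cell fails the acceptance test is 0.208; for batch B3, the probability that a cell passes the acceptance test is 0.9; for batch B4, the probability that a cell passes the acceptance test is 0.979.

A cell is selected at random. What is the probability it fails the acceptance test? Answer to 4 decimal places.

0.0939

P(F|B3) = 1 − 0.9 = 0.1.
P(F|B4) = 1 − 0.979 = 0.021.
P(F) = P(F|B1)·P(B1) + P(F|B2)·P(B2) + P(F|B3)·P(B3) + P(F|B4)·P(B4)
      = 0.083·0.435 + 0.208·0.177 + 0.1·0.163 + 0.021·0.225
      = 0.036105 + 0.036816 + 0.0163 + 0.004725 = 0.093946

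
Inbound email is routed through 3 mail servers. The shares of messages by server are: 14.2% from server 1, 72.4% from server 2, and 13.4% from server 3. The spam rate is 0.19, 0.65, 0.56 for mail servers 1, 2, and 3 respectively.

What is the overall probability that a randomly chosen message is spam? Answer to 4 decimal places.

Summing over the partition,
P(S) = P(S|1)·P(1) + P(S|2)·P(2) + P(S|3)·P(3)
      = 0.19·0.142 + 0.65·0.724 + 0.56·0.134
      = 0.02698 + 0.4706 + 0.07504 = 0.57262

P(S) ≈ 0.5726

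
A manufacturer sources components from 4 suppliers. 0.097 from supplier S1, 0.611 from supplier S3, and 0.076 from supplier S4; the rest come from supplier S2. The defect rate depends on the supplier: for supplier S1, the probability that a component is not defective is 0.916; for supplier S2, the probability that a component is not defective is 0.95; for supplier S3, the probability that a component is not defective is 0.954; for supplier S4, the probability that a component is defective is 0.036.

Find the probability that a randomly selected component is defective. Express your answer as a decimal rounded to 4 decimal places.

P(D) ≈ 0.0498

P(S2) = 1 − (0.097 + 0.611 + 0.076) = 0.216.
P(D|S1) = 1 − 0.916 = 0.084.
P(D|S2) = 1 − 0.95 = 0.05.
P(D|S3) = 1 − 0.954 = 0.046.
P(D) = P(D|S1)·P(S1) + P(D|S2)·P(S2) + P(D|S3)·P(S3) + P(D|S4)·P(S4)
      = 0.084·0.097 + 0.05·0.216 + 0.046·0.611 + 0.036·0.076
      = 0.008148 + 0.0108 + 0.028106 + 0.002736 = 0.04979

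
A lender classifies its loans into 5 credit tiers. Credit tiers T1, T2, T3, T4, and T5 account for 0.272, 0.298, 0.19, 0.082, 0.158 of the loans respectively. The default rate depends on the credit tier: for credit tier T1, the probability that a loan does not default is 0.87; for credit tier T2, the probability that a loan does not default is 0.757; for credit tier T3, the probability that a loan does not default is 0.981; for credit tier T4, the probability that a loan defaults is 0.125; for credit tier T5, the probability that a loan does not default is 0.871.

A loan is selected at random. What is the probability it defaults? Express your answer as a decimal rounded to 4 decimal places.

P(D|T1) = 1 − 0.87 = 0.13.
P(D|T2) = 1 − 0.757 = 0.243.
P(D|T3) = 1 − 0.981 = 0.019.
P(D|T5) = 1 − 0.871 = 0.129.
P(D) = P(D|T1)·P(T1) + P(D|T2)·P(T2) + P(D|T3)·P(T3) + P(D|T4)·P(T4) + P(D|T5)·P(T5)
      = 0.13·0.272 + 0.243·0.298 + 0.019·0.19 + 0.125·0.082 + 0.129·0.158
      = 0.03536 + 0.072414 + 0.00361 + 0.01025 + 0.020382 = 0.142016

P(D) ≈ 0.1420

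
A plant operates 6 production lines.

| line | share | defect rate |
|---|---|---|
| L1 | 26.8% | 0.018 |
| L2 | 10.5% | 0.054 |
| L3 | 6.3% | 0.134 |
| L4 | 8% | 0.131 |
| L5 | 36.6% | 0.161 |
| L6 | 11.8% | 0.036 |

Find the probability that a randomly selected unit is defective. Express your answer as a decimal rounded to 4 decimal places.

P(D) ≈ 0.0926

Summing over the partition,
P(D) = P(D|L1)·P(L1) + P(D|L2)·P(L2) + P(D|L3)·P(L3) + P(D|L4)·P(L4) + P(D|L5)·P(L5) + P(D|L6)·P(L6)
      = 0.018·0.268 + 0.054·0.105 + 0.134·0.063 + 0.131·0.08 + 0.161·0.366 + 0.036·0.118
      = 0.004824 + 0.00567 + 0.008442 + 0.01048 + 0.058926 + 0.004248 = 0.09259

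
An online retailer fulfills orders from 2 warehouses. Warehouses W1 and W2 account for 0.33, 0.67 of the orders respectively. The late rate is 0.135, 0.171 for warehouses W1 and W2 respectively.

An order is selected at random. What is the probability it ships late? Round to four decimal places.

P(L) = P(L|W1)·P(W1) + P(L|W2)·P(W2)
      = 0.135·0.33 + 0.171·0.67
      = 0.04455 + 0.11457 = 0.15912

0.1591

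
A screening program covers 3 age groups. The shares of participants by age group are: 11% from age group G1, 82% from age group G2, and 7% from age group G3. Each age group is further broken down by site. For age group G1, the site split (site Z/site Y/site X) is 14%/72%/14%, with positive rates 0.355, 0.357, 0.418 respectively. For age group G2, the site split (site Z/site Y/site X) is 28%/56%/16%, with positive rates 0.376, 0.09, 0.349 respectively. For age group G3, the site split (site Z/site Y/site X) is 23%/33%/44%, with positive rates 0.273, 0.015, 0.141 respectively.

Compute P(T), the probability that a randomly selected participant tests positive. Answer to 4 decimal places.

P(T|G1) = 0.14·0.355 + 0.72·0.357 + 0.14·0.418 = 0.0497 + 0.25704 + 0.05852 = 0.36526
P(T|G2) = 0.28·0.376 + 0.56·0.09 + 0.16·0.349 = 0.10528 + 0.0504 + 0.05584 = 0.21152
P(T|G3) = 0.23·0.273 + 0.33·0.015 + 0.44·0.141 = 0.06279 + 0.00495 + 0.06204 = 0.12978
By total probability over the outer partition,
P(T) = 0.11·0.36526 + 0.82·0.21152 + 0.07·0.12978
      = 0.0401786 + 0.1734464 + 0.0090846 = 0.2227096

P(T) ≈ 0.2227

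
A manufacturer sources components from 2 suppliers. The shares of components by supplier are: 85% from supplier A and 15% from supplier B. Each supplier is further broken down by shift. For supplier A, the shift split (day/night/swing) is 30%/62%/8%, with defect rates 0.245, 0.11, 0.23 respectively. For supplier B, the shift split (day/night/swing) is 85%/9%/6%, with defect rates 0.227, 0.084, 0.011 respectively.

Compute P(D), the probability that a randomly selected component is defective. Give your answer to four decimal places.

P(D|A) = 0.3·0.245 + 0.62·0.11 + 0.08·0.23 = 0.0735 + 0.0682 + 0.0184 = 0.1601
P(D|B) = 0.85·0.227 + 0.09·0.084 + 0.06·0.011 = 0.19295 + 0.00756 + 0.00066 = 0.20117
Then overall,
P(D) = 0.85·0.1601 + 0.15·0.20117
      = 0.136085 + 0.0301755 = 0.1662605

0.1663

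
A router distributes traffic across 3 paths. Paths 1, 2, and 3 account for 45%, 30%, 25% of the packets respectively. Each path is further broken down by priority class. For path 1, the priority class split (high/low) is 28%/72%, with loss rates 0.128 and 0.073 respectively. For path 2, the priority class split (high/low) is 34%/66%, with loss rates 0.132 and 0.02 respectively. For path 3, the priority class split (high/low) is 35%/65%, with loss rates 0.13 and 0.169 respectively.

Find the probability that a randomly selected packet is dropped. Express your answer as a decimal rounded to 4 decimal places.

P(L) ≈ 0.0960

P(L|1) = 0.28·0.128 + 0.72·0.073 = 0.03584 + 0.05256 = 0.0884
P(L|2) = 0.34·0.132 + 0.66·0.02 = 0.04488 + 0.0132 = 0.05808
P(L|3) = 0.35·0.13 + 0.65·0.169 = 0.0455 + 0.10985 = 0.15535
Then overall,
P(L) = 0.45·0.0884 + 0.3·0.05808 + 0.25·0.15535
      = 0.03978 + 0.017424 + 0.0388375 = 0.0960415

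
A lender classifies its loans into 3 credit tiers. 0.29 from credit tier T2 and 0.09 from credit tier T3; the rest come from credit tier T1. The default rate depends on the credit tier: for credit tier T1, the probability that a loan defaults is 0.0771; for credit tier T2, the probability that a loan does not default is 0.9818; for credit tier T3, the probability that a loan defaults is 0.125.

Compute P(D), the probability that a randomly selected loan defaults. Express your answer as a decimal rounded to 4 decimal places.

P(D) ≈ 0.0643

P(T1) = 1 − (0.29 + 0.09) = 0.62.
P(D|T2) = 1 − 0.9818 = 0.0182.
P(D) = P(D|T1)·P(T1) + P(D|T2)·P(T2) + P(D|T3)·P(T3)
      = 0.0771·0.62 + 0.0182·0.29 + 0.125·0.09
      = 0.047802 + 0.005278 + 0.01125 = 0.06433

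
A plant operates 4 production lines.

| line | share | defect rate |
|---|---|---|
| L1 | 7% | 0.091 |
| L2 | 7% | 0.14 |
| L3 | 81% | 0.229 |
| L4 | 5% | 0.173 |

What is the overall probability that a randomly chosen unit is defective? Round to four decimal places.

Summing over the partition,
P(D) = P(D|L1)·P(L1) + P(D|L2)·P(L2) + P(D|L3)·P(L3) + P(D|L4)·P(L4)
      = 0.091·0.07 + 0.14·0.07 + 0.229·0.81 + 0.173·0.05
      = 0.00637 + 0.0098 + 0.18549 + 0.00865 = 0.21031

0.2103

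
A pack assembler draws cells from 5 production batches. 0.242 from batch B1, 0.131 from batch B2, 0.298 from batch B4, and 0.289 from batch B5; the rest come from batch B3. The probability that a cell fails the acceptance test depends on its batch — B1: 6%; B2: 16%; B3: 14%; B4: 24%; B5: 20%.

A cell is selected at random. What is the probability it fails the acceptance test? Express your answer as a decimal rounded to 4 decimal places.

P(B3) = 1 − (0.242 + 0.131 + 0.298 + 0.289) = 0.04.
P(F) = P(F|B1)·P(B1) + P(F|B2)·P(B2) + P(F|B3)·P(B3) + P(F|B4)·P(B4) + P(F|B5)·P(B5)
      = 0.06·0.242 + 0.16·0.131 + 0.14·0.04 + 0.24·0.298 + 0.2·0.289
      = 0.01452 + 0.02096 + 0.0056 + 0.07152 + 0.0578 = 0.1704

P(F) ≈ 0.1704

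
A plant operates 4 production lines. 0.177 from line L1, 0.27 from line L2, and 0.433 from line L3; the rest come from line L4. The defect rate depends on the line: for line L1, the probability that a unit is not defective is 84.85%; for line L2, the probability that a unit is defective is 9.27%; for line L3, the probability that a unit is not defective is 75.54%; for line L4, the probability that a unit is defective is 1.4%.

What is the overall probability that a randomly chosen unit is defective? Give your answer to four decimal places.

P(D) ≈ 0.1594

P(L4) = 1 − (0.177 + 0.27 + 0.433) = 0.12.
P(D|L1) = 1 − 0.8485 = 0.1515.
P(D|L3) = 1 − 0.7554 = 0.2446.
By the law of total probability,
P(D) = P(D|L1)·P(L1) + P(D|L2)·P(L2) + P(D|L3)·P(L3) + P(D|L4)·P(L4)
      = 0.1515·0.177 + 0.0927·0.27 + 0.2446·0.433 + 0.014·0.12
      = 0.0268155 + 0.025029 + 0.1059118 + 0.00168 = 0.1594363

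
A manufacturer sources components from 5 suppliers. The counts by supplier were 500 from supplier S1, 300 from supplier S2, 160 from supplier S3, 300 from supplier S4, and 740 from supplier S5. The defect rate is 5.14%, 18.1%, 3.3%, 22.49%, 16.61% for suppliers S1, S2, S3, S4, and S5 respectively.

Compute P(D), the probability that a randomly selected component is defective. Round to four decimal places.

P(D) ≈ 0.1378

Total: 500 + 300 + 160 + 300 + 740 = 2000.
P(S1) = 500/2000 = 0.25. P(S2) = 300/2000 = 0.15. P(S3) = 160/2000 = 0.08. P(S4) = 300/2000 = 0.15. P(S5) = 740/2000 = 0.37.
Using total probability over the partition,
P(D) = P(D|S1)·P(S1) + P(D|S2)·P(S2) + P(D|S3)·P(S3) + P(D|S4)·P(S4) + P(D|S5)·P(S5)
      = 0.0514·0.25 + 0.181·0.15 + 0.033·0.08 + 0.2249·0.15 + 0.1661·0.37
      = 0.01285 + 0.02715 + 0.00264 + 0.033735 + 0.061457 = 0.137832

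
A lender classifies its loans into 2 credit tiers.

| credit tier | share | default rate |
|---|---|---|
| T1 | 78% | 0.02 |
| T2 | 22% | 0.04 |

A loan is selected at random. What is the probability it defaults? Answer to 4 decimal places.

By the law of total probability,
P(D) = P(D|T1)·P(T1) + P(D|T2)·P(T2)
      = 0.02·0.78 + 0.04·0.22
      = 0.0156 + 0.0088 = 0.0244

P(D) ≈ 0.0244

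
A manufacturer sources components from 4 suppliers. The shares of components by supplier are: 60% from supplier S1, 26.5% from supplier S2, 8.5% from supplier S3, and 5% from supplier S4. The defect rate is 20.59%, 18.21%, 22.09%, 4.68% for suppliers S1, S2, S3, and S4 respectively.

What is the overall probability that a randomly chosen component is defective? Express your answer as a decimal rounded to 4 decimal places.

P(D) = P(D|S1)·P(S1) + P(D|S2)·P(S2) + P(D|S3)·P(S3) + P(D|S4)·P(S4)
      = 0.2059·0.6 + 0.1821·0.265 + 0.2209·0.085 + 0.0468·0.05
      = 0.12354 + 0.0482565 + 0.0187765 + 0.00234 = 0.192913

0.1929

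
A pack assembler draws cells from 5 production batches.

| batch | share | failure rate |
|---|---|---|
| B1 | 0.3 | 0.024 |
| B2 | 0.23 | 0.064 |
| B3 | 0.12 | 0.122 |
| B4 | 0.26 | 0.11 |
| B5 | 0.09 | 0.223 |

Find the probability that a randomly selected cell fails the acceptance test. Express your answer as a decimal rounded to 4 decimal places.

P(F) ≈ 0.0852

P(F) = P(F|B1)·P(B1) + P(F|B2)·P(B2) + P(F|B3)·P(B3) + P(F|B4)·P(B4) + P(F|B5)·P(B5)
      = 0.024·0.3 + 0.064·0.23 + 0.122·0.12 + 0.11·0.26 + 0.223·0.09
      = 0.0072 + 0.01472 + 0.01464 + 0.0286 + 0.02007 = 0.08523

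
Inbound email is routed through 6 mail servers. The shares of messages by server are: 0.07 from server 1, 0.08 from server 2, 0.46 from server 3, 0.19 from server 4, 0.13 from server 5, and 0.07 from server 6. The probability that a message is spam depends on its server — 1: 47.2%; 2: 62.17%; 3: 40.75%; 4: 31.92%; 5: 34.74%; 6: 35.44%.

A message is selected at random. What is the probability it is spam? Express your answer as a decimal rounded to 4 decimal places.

P(S) ≈ 0.4008

P(S) = P(S|1)·P(1) + P(S|2)·P(2) + P(S|3)·P(3) + P(S|4)·P(4) + P(S|5)·P(5) + P(S|6)·P(6)
      = 0.472·0.07 + 0.6217·0.08 + 0.4075·0.46 + 0.3192·0.19 + 0.3474·0.13 + 0.3544·0.07
      = 0.03304 + 0.049736 + 0.18745 + 0.060648 + 0.045162 + 0.024808 = 0.400844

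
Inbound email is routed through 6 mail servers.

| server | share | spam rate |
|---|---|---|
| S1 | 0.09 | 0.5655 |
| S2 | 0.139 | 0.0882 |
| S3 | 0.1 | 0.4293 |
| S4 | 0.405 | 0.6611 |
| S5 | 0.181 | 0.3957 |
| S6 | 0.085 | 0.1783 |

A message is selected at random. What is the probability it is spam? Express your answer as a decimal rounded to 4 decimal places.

0.4606

P(S) = P(S|S1)·P(S1) + P(S|S2)·P(S2) + P(S|S3)·P(S3) + P(S|S4)·P(S4) + P(S|S5)·P(S5) + P(S|S6)·P(S6)
      = 0.5655·0.09 + 0.0882·0.139 + 0.4293·0.1 + 0.6611·0.405 + 0.3957·0.181 + 0.1783·0.085
      = 0.050895 + 0.0122598 + 0.04293 + 0.2677455 + 0.0716217 + 0.0151555 = 0.4606075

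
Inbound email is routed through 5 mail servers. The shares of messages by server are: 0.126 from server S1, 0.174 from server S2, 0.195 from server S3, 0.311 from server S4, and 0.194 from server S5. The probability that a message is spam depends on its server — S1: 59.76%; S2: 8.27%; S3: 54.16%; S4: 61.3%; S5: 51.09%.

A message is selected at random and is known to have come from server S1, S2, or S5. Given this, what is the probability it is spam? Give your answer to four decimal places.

0.3822

Let J = {S1, S2, S5}.
P(J) = 0.126 + 0.174 + 0.194 = 0.494.
P(S ∩ J) = 0.5976·0.126 + 0.0827·0.174 + 0.5109·0.194 = 0.0752976 + 0.0143898 + 0.0991146 = 0.188802.
P(S | J) = 0.188802 / 0.494 = 0.382190…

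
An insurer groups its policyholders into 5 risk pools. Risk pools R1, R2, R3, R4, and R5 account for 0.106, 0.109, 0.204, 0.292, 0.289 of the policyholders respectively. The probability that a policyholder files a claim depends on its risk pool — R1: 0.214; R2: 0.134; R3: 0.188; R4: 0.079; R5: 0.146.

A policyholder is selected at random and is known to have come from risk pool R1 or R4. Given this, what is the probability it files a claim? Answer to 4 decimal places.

0.1150

Let S = {R1, R4}.
P(S) = 0.106 + 0.292 = 0.398.
P(C ∩ S) = 0.214·0.106 + 0.079·0.292 = 0.022684 + 0.023068 = 0.045752.
P(C | S) = 0.045752 / 0.398 = 0.114955…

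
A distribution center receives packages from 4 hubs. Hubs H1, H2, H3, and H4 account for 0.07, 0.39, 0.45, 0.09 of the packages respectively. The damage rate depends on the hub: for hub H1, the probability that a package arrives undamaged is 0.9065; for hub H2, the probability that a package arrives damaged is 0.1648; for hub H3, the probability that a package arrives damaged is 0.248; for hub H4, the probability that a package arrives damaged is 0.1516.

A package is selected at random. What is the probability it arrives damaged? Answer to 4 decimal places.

P(D|H1) = 1 − 0.9065 = 0.0935.
Summing over the partition,
P(D) = P(D|H1)·P(H1) + P(D|H2)·P(H2) + P(D|H3)·P(H3) + P(D|H4)·P(H4)
      = 0.0935·0.07 + 0.1648·0.39 + 0.248·0.45 + 0.1516·0.09
      = 0.006545 + 0.064272 + 0.1116 + 0.013644 = 0.196061

P(D) ≈ 0.1961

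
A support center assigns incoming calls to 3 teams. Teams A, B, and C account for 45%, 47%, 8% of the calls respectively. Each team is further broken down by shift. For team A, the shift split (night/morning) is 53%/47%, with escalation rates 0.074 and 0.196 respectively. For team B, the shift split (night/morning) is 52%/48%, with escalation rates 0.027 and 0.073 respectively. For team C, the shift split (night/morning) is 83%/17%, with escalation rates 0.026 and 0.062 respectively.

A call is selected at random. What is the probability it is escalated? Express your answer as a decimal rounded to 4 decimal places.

P(E|A) = 0.53·0.074 + 0.47·0.196 = 0.03922 + 0.09212 = 0.13134
P(E|B) = 0.52·0.027 + 0.48·0.073 = 0.01404 + 0.03504 = 0.04908
P(E|C) = 0.83·0.026 + 0.17·0.062 = 0.02158 + 0.01054 = 0.03212
By total probability over the outer partition,
P(E) = 0.45·0.13134 + 0.47·0.04908 + 0.08·0.03212
      = 0.059103 + 0.0230676 + 0.0025696 = 0.0847402

0.0847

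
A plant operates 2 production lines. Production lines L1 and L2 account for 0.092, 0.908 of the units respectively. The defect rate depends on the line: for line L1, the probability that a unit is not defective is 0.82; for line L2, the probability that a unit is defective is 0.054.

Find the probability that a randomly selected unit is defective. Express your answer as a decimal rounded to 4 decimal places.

P(D|L1) = 1 − 0.82 = 0.18.
Summing over the partition,
P(D) = P(D|L1)·P(L1) + P(D|L2)·P(L2)
      = 0.18·0.092 + 0.054·0.908
      = 0.01656 + 0.049032 = 0.065592

0.0656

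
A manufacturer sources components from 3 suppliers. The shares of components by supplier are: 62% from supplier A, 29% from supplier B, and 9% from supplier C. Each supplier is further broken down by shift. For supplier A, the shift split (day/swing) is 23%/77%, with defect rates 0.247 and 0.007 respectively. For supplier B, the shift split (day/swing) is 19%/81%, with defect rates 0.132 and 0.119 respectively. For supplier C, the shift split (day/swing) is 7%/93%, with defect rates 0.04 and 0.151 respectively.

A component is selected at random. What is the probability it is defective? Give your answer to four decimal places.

0.0867

P(D|A) = 0.23·0.247 + 0.77·0.007 = 0.05681 + 0.00539 = 0.0622
P(D|B) = 0.19·0.132 + 0.81·0.119 = 0.02508 + 0.09639 = 0.12147
P(D|C) = 0.07·0.04 + 0.93·0.151 = 0.0028 + 0.14043 = 0.14323
Then overall,
P(D) = 0.62·0.0622 + 0.29·0.12147 + 0.09·0.14323
      = 0.038564 + 0.0352263 + 0.0128907 = 0.086681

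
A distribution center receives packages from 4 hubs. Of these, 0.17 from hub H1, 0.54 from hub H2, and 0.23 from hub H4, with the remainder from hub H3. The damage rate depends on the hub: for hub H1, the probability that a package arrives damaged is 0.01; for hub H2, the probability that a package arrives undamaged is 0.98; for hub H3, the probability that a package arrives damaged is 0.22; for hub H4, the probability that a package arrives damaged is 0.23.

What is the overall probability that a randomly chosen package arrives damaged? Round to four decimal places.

0.0786

P(H3) = 1 − (0.17 + 0.54 + 0.23) = 0.06.
P(D|H2) = 1 − 0.98 = 0.02.
P(D) = P(D|H1)·P(H1) + P(D|H2)·P(H2) + P(D|H3)·P(H3) + P(D|H4)·P(H4)
      = 0.01·0.17 + 0.02·0.54 + 0.22·0.06 + 0.23·0.23
      = 0.0017 + 0.0108 + 0.0132 + 0.0529 = 0.0786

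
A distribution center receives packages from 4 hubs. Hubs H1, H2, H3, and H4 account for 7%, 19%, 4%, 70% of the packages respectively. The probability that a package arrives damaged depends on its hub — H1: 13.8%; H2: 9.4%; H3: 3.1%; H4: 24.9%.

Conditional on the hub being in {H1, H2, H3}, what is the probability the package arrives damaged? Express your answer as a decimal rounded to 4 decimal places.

P(D|S) ≈ 0.0959

Let S = {H1, H2, H3}.
P(S) = 0.07 + 0.19 + 0.04 = 0.3.
P(D ∩ S) = 0.138·0.07 + 0.094·0.19 + 0.031·0.04 = 0.00966 + 0.01786 + 0.00124 = 0.02876.
P(D | S) = 0.02876 / 0.3 = 0.095867…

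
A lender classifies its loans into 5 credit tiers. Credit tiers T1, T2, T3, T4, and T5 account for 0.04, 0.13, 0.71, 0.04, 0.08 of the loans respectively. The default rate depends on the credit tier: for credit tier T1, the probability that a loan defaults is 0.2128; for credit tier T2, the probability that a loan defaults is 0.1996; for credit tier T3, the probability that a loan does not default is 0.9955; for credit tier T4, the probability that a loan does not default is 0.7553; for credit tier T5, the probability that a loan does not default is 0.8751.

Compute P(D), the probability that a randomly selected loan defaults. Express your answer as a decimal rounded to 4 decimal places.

P(D|T3) = 1 − 0.9955 = 0.0045.
P(D|T4) = 1 − 0.7553 = 0.2447.
P(D|T5) = 1 − 0.8751 = 0.1249.
P(D) = P(D|T1)·P(T1) + P(D|T2)·P(T2) + P(D|T3)·P(T3) + P(D|T4)·P(T4) + P(D|T5)·P(T5)
      = 0.2128·0.04 + 0.1996·0.13 + 0.0045·0.71 + 0.2447·0.04 + 0.1249·0.08
      = 0.008512 + 0.025948 + 0.003195 + 0.009788 + 0.009992 = 0.057435

P(D) ≈ 0.0574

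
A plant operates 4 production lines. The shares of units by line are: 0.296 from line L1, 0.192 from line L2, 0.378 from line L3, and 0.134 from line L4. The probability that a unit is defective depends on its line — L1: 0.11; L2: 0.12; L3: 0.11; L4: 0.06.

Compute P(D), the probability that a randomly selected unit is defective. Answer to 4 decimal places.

Using total probability over the partition,
P(D) = P(D|L1)·P(L1) + P(D|L2)·P(L2) + P(D|L3)·P(L3) + P(D|L4)·P(L4)
      = 0.11·0.296 + 0.12·0.192 + 0.11·0.378 + 0.06·0.134
      = 0.03256 + 0.02304 + 0.04158 + 0.00804 = 0.10522

0.1052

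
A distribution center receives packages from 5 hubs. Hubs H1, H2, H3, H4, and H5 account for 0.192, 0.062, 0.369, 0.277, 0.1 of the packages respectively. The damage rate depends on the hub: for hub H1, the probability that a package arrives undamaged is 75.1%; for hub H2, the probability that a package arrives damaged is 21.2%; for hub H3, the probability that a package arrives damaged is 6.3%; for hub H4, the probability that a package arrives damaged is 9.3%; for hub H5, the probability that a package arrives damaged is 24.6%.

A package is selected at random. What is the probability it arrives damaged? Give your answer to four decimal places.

0.1346

P(D|H1) = 1 − 0.751 = 0.249.
Summing over the partition,
P(D) = P(D|H1)·P(H1) + P(D|H2)·P(H2) + P(D|H3)·P(H3) + P(D|H4)·P(H4) + P(D|H5)·P(H5)
      = 0.249·0.192 + 0.212·0.062 + 0.063·0.369 + 0.093·0.277 + 0.246·0.1
      = 0.047808 + 0.013144 + 0.023247 + 0.025761 + 0.0246 = 0.13456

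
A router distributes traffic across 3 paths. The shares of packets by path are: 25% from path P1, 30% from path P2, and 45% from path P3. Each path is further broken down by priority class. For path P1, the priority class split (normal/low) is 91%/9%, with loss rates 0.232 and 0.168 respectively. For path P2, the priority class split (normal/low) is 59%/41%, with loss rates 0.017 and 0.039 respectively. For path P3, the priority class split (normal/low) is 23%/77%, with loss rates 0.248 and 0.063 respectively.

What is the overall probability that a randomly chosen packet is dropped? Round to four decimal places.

0.1119

P(L|P1) = 0.91·0.232 + 0.09·0.168 = 0.21112 + 0.01512 = 0.22624
P(L|P2) = 0.59·0.017 + 0.41·0.039 = 0.01003 + 0.01599 = 0.02602
P(L|P3) = 0.23·0.248 + 0.77·0.063 = 0.05704 + 0.04851 = 0.10555
By total probability over the outer partition,
P(L) = 0.25·0.22624 + 0.3·0.02602 + 0.45·0.10555
      = 0.05656 + 0.007806 + 0.0474975 = 0.1118635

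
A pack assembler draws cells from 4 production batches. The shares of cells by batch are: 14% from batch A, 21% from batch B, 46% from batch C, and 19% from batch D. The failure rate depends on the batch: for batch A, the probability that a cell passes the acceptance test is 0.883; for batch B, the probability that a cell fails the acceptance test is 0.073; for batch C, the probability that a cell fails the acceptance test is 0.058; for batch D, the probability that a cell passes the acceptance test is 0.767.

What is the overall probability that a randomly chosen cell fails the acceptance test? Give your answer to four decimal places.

P(F) ≈ 0.1027

P(F|A) = 1 − 0.883 = 0.117.
P(F|D) = 1 − 0.767 = 0.233.
Summing over the partition,
P(F) = P(F|A)·P(A) + P(F|B)·P(B) + P(F|C)·P(C) + P(F|D)·P(D)
      = 0.117·0.14 + 0.073·0.21 + 0.058·0.46 + 0.233·0.19
      = 0.01638 + 0.01533 + 0.02668 + 0.04427 = 0.10266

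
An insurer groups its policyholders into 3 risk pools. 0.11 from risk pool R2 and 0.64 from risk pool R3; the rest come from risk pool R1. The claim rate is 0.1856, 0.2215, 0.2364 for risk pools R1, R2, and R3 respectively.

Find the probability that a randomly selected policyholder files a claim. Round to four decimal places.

P(R1) = 1 − (0.11 + 0.64) = 0.25.
Summing over the partition,
P(C) = P(C|R1)·P(R1) + P(C|R2)·P(R2) + P(C|R3)·P(R3)
      = 0.1856·0.25 + 0.2215·0.11 + 0.2364·0.64
      = 0.0464 + 0.024365 + 0.151296 = 0.222061

P(C) ≈ 0.2221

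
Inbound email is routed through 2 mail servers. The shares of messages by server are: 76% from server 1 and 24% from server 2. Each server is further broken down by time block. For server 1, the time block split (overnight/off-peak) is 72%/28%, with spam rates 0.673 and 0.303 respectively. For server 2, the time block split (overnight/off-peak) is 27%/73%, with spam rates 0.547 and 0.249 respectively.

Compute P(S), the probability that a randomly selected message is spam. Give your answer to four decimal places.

P(S|1) = 0.72·0.673 + 0.28·0.303 = 0.48456 + 0.08484 = 0.5694
P(S|2) = 0.27·0.547 + 0.73·0.249 = 0.14769 + 0.18177 = 0.32946
Then overall,
P(S) = 0.76·0.5694 + 0.24·0.32946
      = 0.432744 + 0.0790704 = 0.5118144

0.5118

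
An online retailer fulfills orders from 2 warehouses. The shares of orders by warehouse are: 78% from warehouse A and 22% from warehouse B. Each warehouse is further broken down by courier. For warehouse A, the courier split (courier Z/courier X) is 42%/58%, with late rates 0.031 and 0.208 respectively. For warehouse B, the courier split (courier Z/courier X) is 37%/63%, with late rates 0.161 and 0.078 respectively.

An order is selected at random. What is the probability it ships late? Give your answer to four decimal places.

P(L|A) = 0.42·0.031 + 0.58·0.208 = 0.01302 + 0.12064 = 0.13366
P(L|B) = 0.37·0.161 + 0.63·0.078 = 0.05957 + 0.04914 = 0.10871
By total probability over the outer partition,
P(L) = 0.78·0.13366 + 0.22·0.10871
      = 0.1042548 + 0.0239162 = 0.128171

P(L) ≈ 0.1282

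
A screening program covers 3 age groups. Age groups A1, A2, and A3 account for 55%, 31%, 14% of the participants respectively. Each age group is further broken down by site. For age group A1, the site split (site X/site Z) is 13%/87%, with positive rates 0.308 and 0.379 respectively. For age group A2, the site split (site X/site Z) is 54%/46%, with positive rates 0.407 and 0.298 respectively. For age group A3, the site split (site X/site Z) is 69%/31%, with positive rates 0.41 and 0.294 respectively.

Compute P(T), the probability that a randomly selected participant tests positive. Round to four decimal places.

0.3664

P(T|A1) = 0.13·0.308 + 0.87·0.379 = 0.04004 + 0.32973 = 0.36977
P(T|A2) = 0.54·0.407 + 0.46·0.298 = 0.21978 + 0.13708 = 0.35686
P(T|A3) = 0.69·0.41 + 0.31·0.294 = 0.2829 + 0.09114 = 0.37404
Then overall,
P(T) = 0.55·0.36977 + 0.31·0.35686 + 0.14·0.37404
      = 0.2033735 + 0.1106266 + 0.0523656 = 0.3663657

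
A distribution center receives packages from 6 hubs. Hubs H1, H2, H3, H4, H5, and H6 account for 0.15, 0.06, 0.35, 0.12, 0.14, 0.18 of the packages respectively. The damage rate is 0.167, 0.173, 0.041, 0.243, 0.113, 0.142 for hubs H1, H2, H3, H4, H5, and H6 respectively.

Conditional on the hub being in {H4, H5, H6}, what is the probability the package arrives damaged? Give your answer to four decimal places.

Let S = {H4, H5, H6}.
P(S) = 0.12 + 0.14 + 0.18 = 0.44.
P(D ∩ S) = 0.243·0.12 + 0.113·0.14 + 0.142·0.18 = 0.02916 + 0.01582 + 0.02556 = 0.07054.
P(D | S) = 0.07054 / 0.44 = 0.160318…

0.1603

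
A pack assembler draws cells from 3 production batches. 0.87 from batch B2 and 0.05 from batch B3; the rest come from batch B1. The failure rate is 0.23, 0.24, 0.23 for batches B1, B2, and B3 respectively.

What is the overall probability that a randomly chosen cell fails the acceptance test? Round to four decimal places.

P(B1) = 1 − (0.87 + 0.05) = 0.08.
Summing over the partition,
P(F) = P(F|B1)·P(B1) + P(F|B2)·P(B2) + P(F|B3)·P(B3)
      = 0.23·0.08 + 0.24·0.87 + 0.23·0.05
      = 0.0184 + 0.2088 + 0.0115 = 0.2387

P(F) ≈ 0.2387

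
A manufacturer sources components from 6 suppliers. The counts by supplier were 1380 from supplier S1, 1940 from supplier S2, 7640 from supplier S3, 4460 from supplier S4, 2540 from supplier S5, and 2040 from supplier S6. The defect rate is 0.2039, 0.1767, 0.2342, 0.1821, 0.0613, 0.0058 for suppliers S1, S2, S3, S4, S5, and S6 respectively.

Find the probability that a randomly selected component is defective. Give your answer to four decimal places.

0.1697

Total: 1380 + 1940 + 7640 + 4460 + 2540 + 2040 = 20000.
P(S1) = 1380/20000 = 0.069. P(S2) = 1940/20000 = 0.097. P(S3) = 7640/20000 = 0.382. P(S4) = 4460/20000 = 0.223. P(S5) = 2540/20000 = 0.127. P(S6) = 2040/20000 = 0.102.
P(D) = P(D|S1)·P(S1) + P(D|S2)·P(S2) + P(D|S3)·P(S3) + P(D|S4)·P(S4) + P(D|S5)·P(S5) + P(D|S6)·P(S6)
      = 0.2039·0.069 + 0.1767·0.097 + 0.2342·0.382 + 0.1821·0.223 + 0.0613·0.127 + 0.0058·0.102
      = 0.0140691 + 0.0171399 + 0.0894644 + 0.0406083 + 0.0077851 + 0.0005916 = 0.1696584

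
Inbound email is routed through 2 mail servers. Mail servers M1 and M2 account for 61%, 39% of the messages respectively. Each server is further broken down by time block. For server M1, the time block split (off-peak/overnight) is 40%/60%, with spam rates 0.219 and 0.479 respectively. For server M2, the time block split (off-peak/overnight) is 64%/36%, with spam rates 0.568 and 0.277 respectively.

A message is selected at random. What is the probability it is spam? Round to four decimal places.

0.4094

P(S|M1) = 0.4·0.219 + 0.6·0.479 = 0.0876 + 0.2874 = 0.375
P(S|M2) = 0.64·0.568 + 0.36·0.277 = 0.36352 + 0.09972 = 0.46324
By total probability over the outer partition,
P(S) = 0.61·0.375 + 0.39·0.46324
      = 0.22875 + 0.1806636 = 0.4094136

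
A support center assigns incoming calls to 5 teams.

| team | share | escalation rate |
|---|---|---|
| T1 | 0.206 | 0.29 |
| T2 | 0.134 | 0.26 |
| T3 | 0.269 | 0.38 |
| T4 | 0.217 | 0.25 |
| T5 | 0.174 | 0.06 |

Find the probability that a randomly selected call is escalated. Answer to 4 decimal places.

P(E) = P(E|T1)·P(T1) + P(E|T2)·P(T2) + P(E|T3)·P(T3) + P(E|T4)·P(T4) + P(E|T5)·P(T5)
      = 0.29·0.206 + 0.26·0.134 + 0.38·0.269 + 0.25·0.217 + 0.06·0.174
      = 0.05974 + 0.03484 + 0.10222 + 0.05425 + 0.01044 = 0.26149

0.2615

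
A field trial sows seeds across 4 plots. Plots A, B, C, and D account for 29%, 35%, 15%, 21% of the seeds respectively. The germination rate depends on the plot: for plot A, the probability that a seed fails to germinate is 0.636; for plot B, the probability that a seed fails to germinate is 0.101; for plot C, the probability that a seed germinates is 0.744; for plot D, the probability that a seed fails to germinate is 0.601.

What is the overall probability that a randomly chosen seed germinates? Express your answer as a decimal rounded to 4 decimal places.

P(G) ≈ 0.6156

P(G|A) = 1 − 0.636 = 0.364.
P(G|B) = 1 − 0.101 = 0.899.
P(G|D) = 1 − 0.601 = 0.399.
Using total probability over the partition,
P(G) = P(G|A)·P(A) + P(G|B)·P(B) + P(G|C)·P(C) + P(G|D)·P(D)
      = 0.364·0.29 + 0.899·0.35 + 0.744·0.15 + 0.399·0.21
      = 0.10556 + 0.31465 + 0.1116 + 0.08379 = 0.6156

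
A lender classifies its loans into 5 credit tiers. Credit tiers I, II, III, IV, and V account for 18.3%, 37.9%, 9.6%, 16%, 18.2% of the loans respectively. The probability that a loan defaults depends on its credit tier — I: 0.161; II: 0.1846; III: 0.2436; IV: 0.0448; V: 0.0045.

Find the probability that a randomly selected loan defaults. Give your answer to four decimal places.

0.1308

Using total probability over the partition,
P(D) = P(D|I)·P(I) + P(D|II)·P(II) + P(D|III)·P(III) + P(D|IV)·P(IV) + P(D|V)·P(V)
      = 0.161·0.183 + 0.1846·0.379 + 0.2436·0.096 + 0.0448·0.16 + 0.0045·0.182
      = 0.029463 + 0.0699634 + 0.0233856 + 0.007168 + 0.000819 = 0.130799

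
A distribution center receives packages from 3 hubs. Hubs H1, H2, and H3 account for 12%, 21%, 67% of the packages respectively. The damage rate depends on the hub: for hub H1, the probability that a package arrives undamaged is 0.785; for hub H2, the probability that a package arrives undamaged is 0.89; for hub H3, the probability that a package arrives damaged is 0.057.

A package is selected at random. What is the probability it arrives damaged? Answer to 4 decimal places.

P(D) ≈ 0.0871

P(D|H1) = 1 − 0.785 = 0.215.
P(D|H2) = 1 − 0.89 = 0.11.
P(D) = P(D|H1)·P(H1) + P(D|H2)·P(H2) + P(D|H3)·P(H3)
      = 0.215·0.12 + 0.11·0.21 + 0.057·0.67
      = 0.0258 + 0.0231 + 0.03819 = 0.08709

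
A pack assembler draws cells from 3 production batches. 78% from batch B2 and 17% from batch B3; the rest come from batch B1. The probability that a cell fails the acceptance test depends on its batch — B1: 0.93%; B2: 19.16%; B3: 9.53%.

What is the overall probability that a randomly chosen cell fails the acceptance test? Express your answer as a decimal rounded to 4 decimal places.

P(B1) = 1 − (0.78 + 0.17) = 0.05.
P(F) = P(F|B1)·P(B1) + P(F|B2)·P(B2) + P(F|B3)·P(B3)
      = 0.0093·0.05 + 0.1916·0.78 + 0.0953·0.17
      = 0.000465 + 0.149448 + 0.016201 = 0.166114

0.1661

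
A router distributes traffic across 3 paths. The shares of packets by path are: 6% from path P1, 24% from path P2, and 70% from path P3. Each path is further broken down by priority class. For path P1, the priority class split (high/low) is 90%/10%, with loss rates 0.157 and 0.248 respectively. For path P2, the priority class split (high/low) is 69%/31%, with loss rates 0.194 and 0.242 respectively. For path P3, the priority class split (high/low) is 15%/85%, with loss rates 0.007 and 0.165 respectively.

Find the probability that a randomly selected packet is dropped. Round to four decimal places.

P(L) ≈ 0.1590

P(L|P1) = 0.9·0.157 + 0.1·0.248 = 0.1413 + 0.0248 = 0.1661
P(L|P2) = 0.69·0.194 + 0.31·0.242 = 0.13386 + 0.07502 = 0.20888
P(L|P3) = 0.15·0.007 + 0.85·0.165 = 0.00105 + 0.14025 = 0.1413
Then overall,
P(L) = 0.06·0.1661 + 0.24·0.20888 + 0.7·0.1413
      = 0.009966 + 0.0501312 + 0.09891 = 0.1590072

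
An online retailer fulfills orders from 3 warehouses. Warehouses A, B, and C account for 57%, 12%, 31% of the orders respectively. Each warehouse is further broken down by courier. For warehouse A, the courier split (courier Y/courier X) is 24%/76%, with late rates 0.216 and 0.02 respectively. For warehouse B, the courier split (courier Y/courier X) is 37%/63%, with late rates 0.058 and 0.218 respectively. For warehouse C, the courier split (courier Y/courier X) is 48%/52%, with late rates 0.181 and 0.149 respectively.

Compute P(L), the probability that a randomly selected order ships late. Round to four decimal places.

0.1082

P(L|A) = 0.24·0.216 + 0.76·0.02 = 0.05184 + 0.0152 = 0.06704
P(L|B) = 0.37·0.058 + 0.63·0.218 = 0.02146 + 0.13734 = 0.1588
P(L|C) = 0.48·0.181 + 0.52·0.149 = 0.08688 + 0.07748 = 0.16436
By total probability over the outer partition,
P(L) = 0.57·0.06704 + 0.12·0.1588 + 0.31·0.16436
      = 0.0382128 + 0.019056 + 0.0509516 = 0.1082204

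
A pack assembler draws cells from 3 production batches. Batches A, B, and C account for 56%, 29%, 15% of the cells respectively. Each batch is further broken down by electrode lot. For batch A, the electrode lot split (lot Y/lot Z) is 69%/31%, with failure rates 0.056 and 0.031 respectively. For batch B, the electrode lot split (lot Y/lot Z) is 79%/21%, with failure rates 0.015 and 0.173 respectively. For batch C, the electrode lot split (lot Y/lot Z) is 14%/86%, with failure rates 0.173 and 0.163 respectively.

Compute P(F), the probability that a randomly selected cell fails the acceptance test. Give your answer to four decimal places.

P(F) ≈ 0.0657

P(F|A) = 0.69·0.056 + 0.31·0.031 = 0.03864 + 0.00961 = 0.04825
P(F|B) = 0.79·0.015 + 0.21·0.173 = 0.01185 + 0.03633 = 0.04818
P(F|C) = 0.14·0.173 + 0.86·0.163 = 0.02422 + 0.14018 = 0.1644
By total probability over the outer partition,
P(F) = 0.56·0.04825 + 0.29·0.04818 + 0.15·0.1644
      = 0.02702 + 0.0139722 + 0.02466 = 0.0656522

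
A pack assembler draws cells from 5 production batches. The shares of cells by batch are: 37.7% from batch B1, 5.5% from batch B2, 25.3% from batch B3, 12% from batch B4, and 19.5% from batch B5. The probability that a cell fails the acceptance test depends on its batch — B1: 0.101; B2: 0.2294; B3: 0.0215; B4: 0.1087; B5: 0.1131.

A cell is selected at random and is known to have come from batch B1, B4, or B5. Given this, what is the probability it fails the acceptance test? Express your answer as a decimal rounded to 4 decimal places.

0.1057

Let S = {B1, B4, B5}.
P(S) = 0.377 + 0.12 + 0.195 = 0.692.
P(F ∩ S) = 0.101·0.377 + 0.1087·0.12 + 0.1131·0.195 = 0.038077 + 0.013044 + 0.0220545 = 0.0731755.
P(F | S) = 0.0731755 / 0.692 = 0.105745…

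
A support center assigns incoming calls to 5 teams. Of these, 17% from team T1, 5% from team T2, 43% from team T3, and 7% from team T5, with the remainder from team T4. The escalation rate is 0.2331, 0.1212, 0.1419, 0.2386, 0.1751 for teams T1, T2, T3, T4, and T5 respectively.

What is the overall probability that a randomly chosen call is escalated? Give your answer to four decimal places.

P(T4) = 1 − (0.17 + 0.05 + 0.43 + 0.07) = 0.28.
Summing over the partition,
P(E) = P(E|T1)·P(T1) + P(E|T2)·P(T2) + P(E|T3)·P(T3) + P(E|T4)·P(T4) + P(E|T5)·P(T5)
      = 0.2331·0.17 + 0.1212·0.05 + 0.1419·0.43 + 0.2386·0.28 + 0.1751·0.07
      = 0.039627 + 0.00606 + 0.061017 + 0.066808 + 0.012257 = 0.185769

P(E) ≈ 0.1858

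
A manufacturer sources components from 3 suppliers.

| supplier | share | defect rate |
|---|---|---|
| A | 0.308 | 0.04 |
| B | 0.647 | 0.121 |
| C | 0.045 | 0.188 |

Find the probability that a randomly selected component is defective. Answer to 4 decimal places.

0.0991

By the law of total probability,
P(D) = P(D|A)·P(A) + P(D|B)·P(B) + P(D|C)·P(C)
      = 0.04·0.308 + 0.121·0.647 + 0.188·0.045
      = 0.01232 + 0.078287 + 0.00846 = 0.099067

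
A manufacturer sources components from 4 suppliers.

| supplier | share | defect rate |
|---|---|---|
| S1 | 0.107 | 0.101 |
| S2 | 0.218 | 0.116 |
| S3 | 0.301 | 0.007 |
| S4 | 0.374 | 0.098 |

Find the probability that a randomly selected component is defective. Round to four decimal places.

P(D) = P(D|S1)·P(S1) + P(D|S2)·P(S2) + P(D|S3)·P(S3) + P(D|S4)·P(S4)
      = 0.101·0.107 + 0.116·0.218 + 0.007·0.301 + 0.098·0.374
      = 0.010807 + 0.025288 + 0.002107 + 0.036652 = 0.074854

P(D) ≈ 0.0749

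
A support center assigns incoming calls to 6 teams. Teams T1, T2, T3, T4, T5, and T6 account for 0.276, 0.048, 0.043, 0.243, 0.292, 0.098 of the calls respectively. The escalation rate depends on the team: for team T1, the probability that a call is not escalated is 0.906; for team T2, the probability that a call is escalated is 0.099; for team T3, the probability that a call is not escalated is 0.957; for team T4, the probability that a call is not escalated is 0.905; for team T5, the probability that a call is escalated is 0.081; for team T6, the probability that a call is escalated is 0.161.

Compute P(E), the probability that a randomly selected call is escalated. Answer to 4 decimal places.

P(E) ≈ 0.0951

P(E|T1) = 1 − 0.906 = 0.094.
P(E|T3) = 1 − 0.957 = 0.043.
P(E|T4) = 1 − 0.905 = 0.095.
P(E) = P(E|T1)·P(T1) + P(E|T2)·P(T2) + P(E|T3)·P(T3) + P(E|T4)·P(T4) + P(E|T5)·P(T5) + P(E|T6)·P(T6)
      = 0.094·0.276 + 0.099·0.048 + 0.043·0.043 + 0.095·0.243 + 0.081·0.292 + 0.161·0.098
      = 0.025944 + 0.004752 + 0.001849 + 0.023085 + 0.023652 + 0.015778 = 0.09506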